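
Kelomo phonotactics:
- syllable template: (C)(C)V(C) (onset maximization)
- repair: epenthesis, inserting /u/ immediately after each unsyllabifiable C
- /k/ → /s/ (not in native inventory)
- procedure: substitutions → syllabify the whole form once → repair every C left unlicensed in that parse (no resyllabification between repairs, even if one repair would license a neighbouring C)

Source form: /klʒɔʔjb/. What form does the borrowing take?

sulʒɔʔjubu

Substitution: /k/ → /s/, giving /slʒɔʔjb/.
Syllabifying with onset maximization leaves /s/, /j/, /b/ stranded (at most one coda consonant is licensed; onsets may contain at most 2 consonants).
Epenthesis after each stranded consonant: /s/ → /su/, /j/ → /ju/, /b/ → /bu/.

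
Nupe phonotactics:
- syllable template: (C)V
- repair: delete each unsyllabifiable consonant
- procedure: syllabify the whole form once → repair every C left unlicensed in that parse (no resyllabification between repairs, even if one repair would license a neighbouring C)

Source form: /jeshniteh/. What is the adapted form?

The consonants /s/, /h/, /h/ cannot be parsed into a legal (C)V syllable (no codas are permitted; onsets are limited to one consonant).
Deletion applies to /s/, /h/, /h/.

jenite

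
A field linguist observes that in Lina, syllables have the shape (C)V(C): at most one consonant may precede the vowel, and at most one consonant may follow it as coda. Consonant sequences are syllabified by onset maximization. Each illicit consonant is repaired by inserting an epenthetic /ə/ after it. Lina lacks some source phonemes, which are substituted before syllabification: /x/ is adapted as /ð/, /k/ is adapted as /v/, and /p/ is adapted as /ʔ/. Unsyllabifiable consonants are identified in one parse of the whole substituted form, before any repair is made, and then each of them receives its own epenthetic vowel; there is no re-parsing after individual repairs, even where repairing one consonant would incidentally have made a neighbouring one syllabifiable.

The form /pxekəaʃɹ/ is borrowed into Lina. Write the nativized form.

Substitution: /p/ → /ʔ/, /x/ → /ð/, /k/ → /v/, giving /ʔðevəaʃɹ/.
The consonants /ʔ/, /ɹ/ cannot be parsed into a legal (C)V(C) syllable (at most one coda consonant is licensed; onsets are limited to one consonant).
Epenthesis after each stranded consonant: /ʔ/ → /ʔə/, /ɹ/ → /ɹə/.

ʔəðevəaʃɹə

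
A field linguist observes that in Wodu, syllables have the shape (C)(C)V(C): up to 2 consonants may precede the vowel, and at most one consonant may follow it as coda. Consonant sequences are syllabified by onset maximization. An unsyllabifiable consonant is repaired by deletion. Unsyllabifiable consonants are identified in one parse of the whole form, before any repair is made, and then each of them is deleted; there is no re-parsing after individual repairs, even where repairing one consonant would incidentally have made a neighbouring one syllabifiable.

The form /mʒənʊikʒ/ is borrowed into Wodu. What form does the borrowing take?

mʒənʊik

Under (C)(C)V(C), the unsyllabifiable consonants are /ʒ/ (at most one coda consonant is licensed; onsets may contain at most 2 consonants).
Each unlicensed consonant is deleted: /ʒ/.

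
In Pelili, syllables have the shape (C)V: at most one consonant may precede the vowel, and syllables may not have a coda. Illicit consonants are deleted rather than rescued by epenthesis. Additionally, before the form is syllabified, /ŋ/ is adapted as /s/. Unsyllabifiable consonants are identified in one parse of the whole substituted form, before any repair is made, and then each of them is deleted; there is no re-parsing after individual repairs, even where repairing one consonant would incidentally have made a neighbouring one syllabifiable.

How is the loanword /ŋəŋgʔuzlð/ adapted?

səʔu

Substitution: /ŋ/ → /s/, giving /səsgʔuzlð/.
The consonants /s/, /g/, /z/, /l/, /ð/ cannot be parsed into a legal (C)V syllable (no codas are permitted; onsets are limited to one consonant).
Deletion applies to /s/, /g/, /z/, /l/, /ð/.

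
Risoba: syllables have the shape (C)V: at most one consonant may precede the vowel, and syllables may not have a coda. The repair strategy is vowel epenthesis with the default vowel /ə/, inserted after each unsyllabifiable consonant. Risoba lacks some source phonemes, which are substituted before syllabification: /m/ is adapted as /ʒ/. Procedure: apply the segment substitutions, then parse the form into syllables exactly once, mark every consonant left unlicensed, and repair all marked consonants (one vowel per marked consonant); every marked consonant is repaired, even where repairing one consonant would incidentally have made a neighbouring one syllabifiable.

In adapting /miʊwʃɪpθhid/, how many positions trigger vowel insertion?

After substitution the input is /ʒiʊwʃɪpθhid/.
The unsyllabifiable consonants are /w/, /p/, /θ/, /d/; each receives one epenthetic vowel.

4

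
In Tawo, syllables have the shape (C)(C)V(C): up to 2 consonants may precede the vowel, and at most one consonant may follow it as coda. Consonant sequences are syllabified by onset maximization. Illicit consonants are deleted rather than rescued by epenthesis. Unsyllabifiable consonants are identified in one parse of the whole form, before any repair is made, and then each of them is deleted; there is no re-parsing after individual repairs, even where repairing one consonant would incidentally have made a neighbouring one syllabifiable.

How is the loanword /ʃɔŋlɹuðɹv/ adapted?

The consonants /ɹ/, /v/ cannot be parsed into a legal (C)(C)V(C) syllable (at most one coda consonant is licensed; onsets may contain at most 2 consonants).
Deleting the stranded consonants removes /ɹ/, /v/.

ʃɔŋlɹuð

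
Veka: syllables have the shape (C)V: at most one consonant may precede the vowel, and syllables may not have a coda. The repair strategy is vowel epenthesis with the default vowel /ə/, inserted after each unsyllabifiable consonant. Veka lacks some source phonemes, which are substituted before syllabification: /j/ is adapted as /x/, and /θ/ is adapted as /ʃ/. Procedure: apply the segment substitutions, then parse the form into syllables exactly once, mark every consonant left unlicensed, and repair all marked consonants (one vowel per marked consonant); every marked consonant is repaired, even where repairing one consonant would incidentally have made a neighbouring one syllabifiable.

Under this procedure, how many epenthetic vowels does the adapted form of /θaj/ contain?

1

After substitution the input is /ʃax/.
The unsyllabifiable consonants are /x/; each receives one epenthetic vowel.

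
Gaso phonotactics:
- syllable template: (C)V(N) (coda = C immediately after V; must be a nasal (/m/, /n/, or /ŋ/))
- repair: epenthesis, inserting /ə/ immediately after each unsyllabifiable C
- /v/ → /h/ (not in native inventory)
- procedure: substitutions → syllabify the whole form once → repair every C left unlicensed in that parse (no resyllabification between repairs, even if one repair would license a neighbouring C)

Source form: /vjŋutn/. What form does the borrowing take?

həjəŋutənə

Substitution: /v/ → /h/, giving /hjŋutn/.
The consonants /h/, /j/, /t/, /n/ cannot be parsed into a legal (C)V(N) syllable (only a nasal (/m/, /n/, or /ŋ/) is licensed in coda position; onsets are limited to one consonant).
Inserting the epenthetic vowel yields /h/ → /hə/, /j/ → /jə/, /t/ → /tə/, /n/ → /nə/.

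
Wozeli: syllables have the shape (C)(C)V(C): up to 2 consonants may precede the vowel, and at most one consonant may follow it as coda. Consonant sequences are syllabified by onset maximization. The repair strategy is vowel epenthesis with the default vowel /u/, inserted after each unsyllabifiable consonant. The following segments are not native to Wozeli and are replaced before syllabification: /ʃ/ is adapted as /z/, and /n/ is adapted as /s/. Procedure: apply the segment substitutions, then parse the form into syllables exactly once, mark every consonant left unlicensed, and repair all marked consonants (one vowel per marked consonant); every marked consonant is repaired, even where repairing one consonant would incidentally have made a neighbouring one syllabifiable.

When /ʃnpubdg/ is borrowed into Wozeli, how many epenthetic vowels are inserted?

3

After substitution the input is /zspubdg/.
The unsyllabifiable consonants are /z/, /d/, /g/; each receives one epenthetic vowel.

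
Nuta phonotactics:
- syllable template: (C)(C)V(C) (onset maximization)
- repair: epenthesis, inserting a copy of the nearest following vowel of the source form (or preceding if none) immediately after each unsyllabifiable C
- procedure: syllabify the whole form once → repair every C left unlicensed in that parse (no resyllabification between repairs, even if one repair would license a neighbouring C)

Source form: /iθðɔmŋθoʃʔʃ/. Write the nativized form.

iθðɔmŋθoʃʔoʃo

Under (C)(C)V(C), the unsyllabifiable consonants are /ʔ/, /ʃ/ (at most one coda consonant is licensed; onsets may contain at most 2 consonants).
Each unlicensed consonant becomes the onset of a new syllable: /ʔ/ → /ʔo/, /ʃ/ → /ʃo/.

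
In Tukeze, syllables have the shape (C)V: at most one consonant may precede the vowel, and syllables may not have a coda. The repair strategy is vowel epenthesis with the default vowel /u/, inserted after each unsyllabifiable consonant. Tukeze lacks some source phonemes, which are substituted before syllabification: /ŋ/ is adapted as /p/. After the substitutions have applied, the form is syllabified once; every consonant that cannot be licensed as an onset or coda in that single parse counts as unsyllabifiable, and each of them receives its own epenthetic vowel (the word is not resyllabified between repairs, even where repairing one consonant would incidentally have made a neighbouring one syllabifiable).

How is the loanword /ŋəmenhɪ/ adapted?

pəmenuhɪ

Substitution: /ŋ/ → /p/, giving /pəmenhɪ/.
Syllabifying with onset maximization leaves /n/ stranded (no codas are permitted; onsets are limited to one consonant).
Epenthesis after each stranded consonant: /n/ → /nu/.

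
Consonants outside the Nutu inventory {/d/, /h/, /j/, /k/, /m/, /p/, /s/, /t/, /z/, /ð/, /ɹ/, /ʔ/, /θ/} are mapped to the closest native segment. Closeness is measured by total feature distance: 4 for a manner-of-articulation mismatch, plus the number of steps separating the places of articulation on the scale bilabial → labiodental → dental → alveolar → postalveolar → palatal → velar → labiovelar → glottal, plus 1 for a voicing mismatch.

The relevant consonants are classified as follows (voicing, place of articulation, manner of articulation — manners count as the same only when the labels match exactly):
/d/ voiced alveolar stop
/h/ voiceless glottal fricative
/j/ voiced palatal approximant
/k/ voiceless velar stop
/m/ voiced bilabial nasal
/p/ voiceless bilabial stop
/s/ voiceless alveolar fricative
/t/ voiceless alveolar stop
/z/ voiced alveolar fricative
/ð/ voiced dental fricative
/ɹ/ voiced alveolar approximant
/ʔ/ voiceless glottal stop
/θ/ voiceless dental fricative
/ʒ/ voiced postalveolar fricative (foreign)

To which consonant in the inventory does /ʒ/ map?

z

/z/ is closest: same manner (fricative), place distance 1 (postalveolar→alveolar), same voicing; total 1. Next closest is /s/ at distance 2.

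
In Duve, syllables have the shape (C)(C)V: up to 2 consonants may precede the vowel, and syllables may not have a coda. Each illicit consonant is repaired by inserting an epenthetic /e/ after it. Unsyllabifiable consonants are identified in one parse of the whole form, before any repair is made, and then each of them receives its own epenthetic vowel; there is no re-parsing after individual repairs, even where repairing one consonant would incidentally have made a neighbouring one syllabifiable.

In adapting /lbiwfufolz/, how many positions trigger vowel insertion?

2

The unsyllabifiable consonants are /l/, /z/; each receives one epenthetic vowel.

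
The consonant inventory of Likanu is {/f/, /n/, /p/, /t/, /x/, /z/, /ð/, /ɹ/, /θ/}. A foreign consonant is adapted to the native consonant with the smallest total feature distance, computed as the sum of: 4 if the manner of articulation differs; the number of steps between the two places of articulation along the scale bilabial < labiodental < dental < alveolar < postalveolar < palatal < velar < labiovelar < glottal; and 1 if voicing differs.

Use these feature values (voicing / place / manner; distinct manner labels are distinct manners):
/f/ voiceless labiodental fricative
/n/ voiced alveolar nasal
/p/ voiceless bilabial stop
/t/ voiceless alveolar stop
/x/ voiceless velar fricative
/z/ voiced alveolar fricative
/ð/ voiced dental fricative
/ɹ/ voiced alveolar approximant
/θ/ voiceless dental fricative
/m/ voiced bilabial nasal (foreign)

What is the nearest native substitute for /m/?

n

/n/ is closest: same manner (nasal), place distance 3 (bilabial→alveolar), same voicing; total 3. Next closest is /p/ at distance 5.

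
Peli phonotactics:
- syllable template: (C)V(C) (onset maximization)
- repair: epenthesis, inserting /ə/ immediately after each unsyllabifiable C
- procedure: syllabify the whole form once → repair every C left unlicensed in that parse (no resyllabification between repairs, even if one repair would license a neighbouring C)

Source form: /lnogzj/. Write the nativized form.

lənogzəjə

Under (C)V(C), the unsyllabifiable consonants are /l/, /z/, /j/ (at most one coda consonant is licensed; onsets are limited to one consonant).
Each unlicensed consonant becomes the onset of a new syllable: /l/ → /lə/, /z/ → /zə/, /j/ → /jə/.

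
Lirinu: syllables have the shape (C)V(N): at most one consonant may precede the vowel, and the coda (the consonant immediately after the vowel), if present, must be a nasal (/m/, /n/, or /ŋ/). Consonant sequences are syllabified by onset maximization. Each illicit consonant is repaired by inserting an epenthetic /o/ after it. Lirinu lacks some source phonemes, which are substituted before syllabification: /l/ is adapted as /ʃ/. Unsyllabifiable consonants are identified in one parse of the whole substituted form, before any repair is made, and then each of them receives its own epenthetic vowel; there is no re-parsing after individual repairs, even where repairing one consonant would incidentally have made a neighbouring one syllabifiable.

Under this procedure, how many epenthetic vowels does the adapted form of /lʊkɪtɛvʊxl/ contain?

After substitution the input is /ʃʊkɪtɛvʊxʃ/.
The unsyllabifiable consonants are /x/, /ʃ/; each receives one epenthetic vowel.

2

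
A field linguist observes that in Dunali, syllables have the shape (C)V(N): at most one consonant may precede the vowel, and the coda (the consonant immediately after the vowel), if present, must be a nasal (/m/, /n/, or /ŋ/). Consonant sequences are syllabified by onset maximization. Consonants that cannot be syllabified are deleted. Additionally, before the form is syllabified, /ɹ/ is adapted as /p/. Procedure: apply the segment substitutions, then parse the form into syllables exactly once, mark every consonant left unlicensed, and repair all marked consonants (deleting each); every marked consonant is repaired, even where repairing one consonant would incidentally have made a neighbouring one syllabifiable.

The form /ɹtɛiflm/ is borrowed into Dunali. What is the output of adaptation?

tɛi

Substitution: /ɹ/ → /p/, giving /ptɛiflm/.
Under (C)V(N), the unsyllabifiable consonants are /p/, /f/, /l/, /m/ (only a nasal (/m/, /n/, or /ŋ/) is licensed in coda position; onsets are limited to one consonant).
Deleting the stranded consonants removes /p/, /f/, /l/, /m/.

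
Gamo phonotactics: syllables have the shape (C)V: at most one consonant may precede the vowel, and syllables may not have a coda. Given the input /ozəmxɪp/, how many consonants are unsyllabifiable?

2

Syllabifying with onset maximization leaves /m/, /p/ stranded (no codas are permitted; onsets are limited to one consonant).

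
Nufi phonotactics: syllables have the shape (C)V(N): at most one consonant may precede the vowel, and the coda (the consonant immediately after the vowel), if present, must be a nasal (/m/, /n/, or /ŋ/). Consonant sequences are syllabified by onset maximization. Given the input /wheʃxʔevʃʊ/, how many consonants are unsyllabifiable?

4

Syllabifying with onset maximization leaves /w/, /ʃ/, /x/, /v/ stranded (only a nasal (/m/, /n/, or /ŋ/) is licensed in coda position; onsets are limited to one consonant).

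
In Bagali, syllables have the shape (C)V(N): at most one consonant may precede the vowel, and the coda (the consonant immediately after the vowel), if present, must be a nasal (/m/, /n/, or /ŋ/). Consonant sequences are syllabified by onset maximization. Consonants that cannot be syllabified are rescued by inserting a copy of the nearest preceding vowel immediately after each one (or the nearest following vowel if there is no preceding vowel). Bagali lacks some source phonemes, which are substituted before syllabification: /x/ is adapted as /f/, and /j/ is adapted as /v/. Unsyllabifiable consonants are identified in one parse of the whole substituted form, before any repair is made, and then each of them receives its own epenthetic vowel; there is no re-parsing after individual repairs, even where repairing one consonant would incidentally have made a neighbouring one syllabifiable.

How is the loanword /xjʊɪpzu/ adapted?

Substitution: /x/ → /f/, /j/ → /v/, giving /fvʊɪpzu/.
The consonants /f/, /p/ cannot be parsed into a legal (C)V(N) syllable (only a nasal (/m/, /n/, or /ŋ/) is licensed in coda position; onsets are limited to one consonant).
Inserting the epenthetic vowel yields /f/ → /fʊ/, /p/ → /pɪ/.

fʊvʊɪpɪzu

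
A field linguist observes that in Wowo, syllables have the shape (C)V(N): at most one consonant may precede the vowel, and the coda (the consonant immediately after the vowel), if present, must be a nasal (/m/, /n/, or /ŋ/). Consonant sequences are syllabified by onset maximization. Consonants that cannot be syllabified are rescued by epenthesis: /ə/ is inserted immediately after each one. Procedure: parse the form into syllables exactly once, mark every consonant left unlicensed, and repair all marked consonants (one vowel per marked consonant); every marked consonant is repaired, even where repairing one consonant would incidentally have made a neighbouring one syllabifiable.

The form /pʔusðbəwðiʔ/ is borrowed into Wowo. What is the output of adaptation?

Under (C)V(N), the unsyllabifiable consonants are /p/, /s/, /ð/, /w/, /ʔ/ (only a nasal (/m/, /n/, or /ŋ/) is licensed in coda position; onsets are limited to one consonant).
Epenthesis after each stranded consonant: /p/ → /pə/, /s/ → /sə/, /ð/ → /ðə/, /w/ → /wə/, /ʔ/ → /ʔə/.

pəʔusəðəbəwəðiʔə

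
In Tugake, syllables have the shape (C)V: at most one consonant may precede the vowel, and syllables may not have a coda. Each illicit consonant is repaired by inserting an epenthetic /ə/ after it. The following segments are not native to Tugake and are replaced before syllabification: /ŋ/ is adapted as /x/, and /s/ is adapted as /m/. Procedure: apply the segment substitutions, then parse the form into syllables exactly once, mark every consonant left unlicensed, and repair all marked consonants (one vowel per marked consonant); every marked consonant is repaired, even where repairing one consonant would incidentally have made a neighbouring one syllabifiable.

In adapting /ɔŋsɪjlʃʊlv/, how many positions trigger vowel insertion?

After substitution the input is /ɔxmɪjlʃʊlv/.
The unsyllabifiable consonants are /x/, /j/, /l/, /l/, /v/; each receives one epenthetic vowel.

5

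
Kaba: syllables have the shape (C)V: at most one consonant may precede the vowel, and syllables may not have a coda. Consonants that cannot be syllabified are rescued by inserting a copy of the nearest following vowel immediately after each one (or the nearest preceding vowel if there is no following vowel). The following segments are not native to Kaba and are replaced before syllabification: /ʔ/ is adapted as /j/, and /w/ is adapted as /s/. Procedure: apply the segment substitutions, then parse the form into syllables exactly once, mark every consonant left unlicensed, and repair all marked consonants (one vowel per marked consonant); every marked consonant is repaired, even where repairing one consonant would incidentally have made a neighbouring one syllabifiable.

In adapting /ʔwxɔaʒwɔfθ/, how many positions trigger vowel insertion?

After substitution the input is /jsxɔaʒsɔfθ/.
The unsyllabifiable consonants are /j/, /s/, /ʒ/, /f/, /θ/; each receives one epenthetic vowel.

5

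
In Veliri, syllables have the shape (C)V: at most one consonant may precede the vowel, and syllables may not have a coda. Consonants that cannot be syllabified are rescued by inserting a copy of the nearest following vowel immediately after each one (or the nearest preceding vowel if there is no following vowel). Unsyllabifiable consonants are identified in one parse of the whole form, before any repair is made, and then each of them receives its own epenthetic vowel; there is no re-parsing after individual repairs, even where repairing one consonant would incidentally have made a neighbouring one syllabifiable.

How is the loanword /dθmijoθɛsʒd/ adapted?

The consonants /d/, /θ/, /s/, /ʒ/, /d/ cannot be parsed into a legal (C)V syllable (no codas are permitted; onsets are limited to one consonant).
Each unlicensed consonant becomes the onset of a new syllable: /d/ → /di/, /θ/ → /θi/, /s/ → /sɛ/, /ʒ/ → /ʒɛ/, /d/ → /dɛ/.

diθimijoθɛsɛʒɛdɛ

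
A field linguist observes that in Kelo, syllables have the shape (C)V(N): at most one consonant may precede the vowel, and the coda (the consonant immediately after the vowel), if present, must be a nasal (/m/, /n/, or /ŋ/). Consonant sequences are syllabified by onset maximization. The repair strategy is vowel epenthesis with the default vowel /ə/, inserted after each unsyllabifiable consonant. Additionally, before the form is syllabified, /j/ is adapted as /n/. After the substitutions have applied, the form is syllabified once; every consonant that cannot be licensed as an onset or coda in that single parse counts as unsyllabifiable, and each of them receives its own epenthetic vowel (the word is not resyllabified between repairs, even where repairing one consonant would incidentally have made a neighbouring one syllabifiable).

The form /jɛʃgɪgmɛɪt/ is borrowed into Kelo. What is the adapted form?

Substitution: /j/ → /n/, giving /nɛʃgɪgmɛɪt/.
Under (C)V(N), the unsyllabifiable consonants are /ʃ/, /g/, /t/ (only a nasal (/m/, /n/, or /ŋ/) is licensed in coda position; onsets are limited to one consonant).
Inserting the epenthetic vowel yields /ʃ/ → /ʃə/, /g/ → /gə/, /t/ → /tə/.

nɛʃəgɪgəmɛɪtə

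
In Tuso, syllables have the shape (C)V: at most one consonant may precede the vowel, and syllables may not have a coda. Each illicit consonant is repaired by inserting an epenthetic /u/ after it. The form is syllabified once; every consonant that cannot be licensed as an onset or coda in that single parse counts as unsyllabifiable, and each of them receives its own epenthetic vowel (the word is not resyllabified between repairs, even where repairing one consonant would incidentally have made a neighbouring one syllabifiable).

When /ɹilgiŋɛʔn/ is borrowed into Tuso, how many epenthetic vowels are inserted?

The unsyllabifiable consonants are /l/, /ʔ/, /n/; each receives one epenthetic vowel.

3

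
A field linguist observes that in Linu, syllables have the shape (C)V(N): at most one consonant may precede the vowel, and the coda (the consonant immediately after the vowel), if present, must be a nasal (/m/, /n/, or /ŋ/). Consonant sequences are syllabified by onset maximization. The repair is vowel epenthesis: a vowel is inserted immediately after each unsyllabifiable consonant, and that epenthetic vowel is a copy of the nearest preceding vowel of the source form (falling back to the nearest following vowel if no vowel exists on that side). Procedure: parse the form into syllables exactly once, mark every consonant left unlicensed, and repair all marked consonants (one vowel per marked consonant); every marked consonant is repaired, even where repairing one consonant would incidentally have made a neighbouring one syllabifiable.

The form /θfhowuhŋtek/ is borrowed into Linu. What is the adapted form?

θofohowuhuŋuteke

Syllabifying with onset maximization leaves /θ/, /f/, /h/, /ŋ/, /k/ stranded (only a nasal (/m/, /n/, or /ŋ/) is licensed in coda position; onsets are limited to one consonant).
Inserting the epenthetic vowel yields /θ/ → /θo/, /f/ → /fo/, /h/ → /hu/, /ŋ/ → /ŋu/, /k/ → /ke/.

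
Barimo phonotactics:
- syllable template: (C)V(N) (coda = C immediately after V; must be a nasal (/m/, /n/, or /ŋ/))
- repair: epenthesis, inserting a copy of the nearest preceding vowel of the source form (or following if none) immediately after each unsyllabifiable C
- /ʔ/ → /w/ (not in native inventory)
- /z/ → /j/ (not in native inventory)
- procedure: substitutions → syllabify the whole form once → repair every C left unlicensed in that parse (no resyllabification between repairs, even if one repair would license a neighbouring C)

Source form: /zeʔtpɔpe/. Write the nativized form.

Substitution: /z/ → /j/, /ʔ/ → /w/, giving /jewtpɔpe/.
Under (C)V(N), the unsyllabifiable consonants are /w/, /t/ (only a nasal (/m/, /n/, or /ŋ/) is licensed in coda position; onsets are limited to one consonant).
Each unlicensed consonant becomes the onset of a new syllable: /w/ → /we/, /t/ → /te/.

jewetepɔpe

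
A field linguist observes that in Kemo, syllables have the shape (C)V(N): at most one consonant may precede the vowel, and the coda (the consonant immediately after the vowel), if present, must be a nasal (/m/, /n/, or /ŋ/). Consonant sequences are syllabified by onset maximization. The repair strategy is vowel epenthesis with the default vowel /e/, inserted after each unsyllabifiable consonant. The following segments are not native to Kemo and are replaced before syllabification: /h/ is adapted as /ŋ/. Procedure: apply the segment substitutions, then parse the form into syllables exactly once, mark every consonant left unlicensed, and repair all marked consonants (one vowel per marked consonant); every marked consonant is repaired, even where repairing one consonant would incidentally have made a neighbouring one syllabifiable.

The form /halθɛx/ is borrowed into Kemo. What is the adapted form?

Substitution: /h/ → /ŋ/, giving /ŋalθɛx/.
Under (C)V(N), the unsyllabifiable consonants are /l/, /x/ (only a nasal (/m/, /n/, or /ŋ/) is licensed in coda position; onsets are limited to one consonant).
Epenthesis after each stranded consonant: /l/ → /le/, /x/ → /xe/.

ŋaleθɛxe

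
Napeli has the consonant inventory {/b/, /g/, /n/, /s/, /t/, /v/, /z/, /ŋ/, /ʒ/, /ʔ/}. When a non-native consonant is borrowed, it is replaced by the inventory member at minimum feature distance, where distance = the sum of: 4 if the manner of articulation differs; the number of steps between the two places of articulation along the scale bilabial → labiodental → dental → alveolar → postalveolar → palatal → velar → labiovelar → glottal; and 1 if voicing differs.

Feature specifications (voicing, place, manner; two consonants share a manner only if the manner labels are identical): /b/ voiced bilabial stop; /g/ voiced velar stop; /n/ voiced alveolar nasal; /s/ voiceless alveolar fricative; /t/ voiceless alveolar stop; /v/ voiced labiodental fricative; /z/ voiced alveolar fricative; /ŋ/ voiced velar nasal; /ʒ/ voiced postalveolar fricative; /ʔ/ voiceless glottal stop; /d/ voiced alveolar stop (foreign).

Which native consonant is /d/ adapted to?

/t/ is closest: same manner (stop), place distance 0 (alveolar→alveolar), voicing differs (+1); total 1. Next closest is /b/ at distance 3.

t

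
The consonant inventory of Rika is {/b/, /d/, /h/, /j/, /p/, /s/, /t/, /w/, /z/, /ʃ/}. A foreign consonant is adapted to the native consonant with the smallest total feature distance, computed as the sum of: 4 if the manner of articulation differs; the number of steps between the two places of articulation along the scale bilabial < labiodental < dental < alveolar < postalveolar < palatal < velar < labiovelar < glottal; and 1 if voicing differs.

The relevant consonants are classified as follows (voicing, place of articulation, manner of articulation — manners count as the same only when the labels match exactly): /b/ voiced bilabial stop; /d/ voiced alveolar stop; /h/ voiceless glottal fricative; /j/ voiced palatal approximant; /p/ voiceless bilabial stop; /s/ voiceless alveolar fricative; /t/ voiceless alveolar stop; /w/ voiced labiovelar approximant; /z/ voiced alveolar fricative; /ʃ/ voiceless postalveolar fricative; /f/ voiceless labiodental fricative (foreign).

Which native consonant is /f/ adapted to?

s

/s/ is closest: same manner (fricative), place distance 2 (labiodental→alveolar), same voicing; total 2. Next closest is /z/ at distance 3.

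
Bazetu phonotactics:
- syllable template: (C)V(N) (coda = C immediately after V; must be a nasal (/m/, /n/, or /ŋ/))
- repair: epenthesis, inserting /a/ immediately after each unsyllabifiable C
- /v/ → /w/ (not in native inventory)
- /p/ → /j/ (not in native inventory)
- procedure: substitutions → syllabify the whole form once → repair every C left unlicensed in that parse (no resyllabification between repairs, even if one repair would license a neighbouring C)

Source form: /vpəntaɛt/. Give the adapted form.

Substitution: /v/ → /w/, /p/ → /j/, giving /wjəntaɛt/.
The consonants /w/, /t/ cannot be parsed into a legal (C)V(N) syllable (only a nasal (/m/, /n/, or /ŋ/) is licensed in coda position; onsets are limited to one consonant).
Inserting the epenthetic vowel yields /w/ → /wa/, /t/ → /ta/.

wajəntaɛta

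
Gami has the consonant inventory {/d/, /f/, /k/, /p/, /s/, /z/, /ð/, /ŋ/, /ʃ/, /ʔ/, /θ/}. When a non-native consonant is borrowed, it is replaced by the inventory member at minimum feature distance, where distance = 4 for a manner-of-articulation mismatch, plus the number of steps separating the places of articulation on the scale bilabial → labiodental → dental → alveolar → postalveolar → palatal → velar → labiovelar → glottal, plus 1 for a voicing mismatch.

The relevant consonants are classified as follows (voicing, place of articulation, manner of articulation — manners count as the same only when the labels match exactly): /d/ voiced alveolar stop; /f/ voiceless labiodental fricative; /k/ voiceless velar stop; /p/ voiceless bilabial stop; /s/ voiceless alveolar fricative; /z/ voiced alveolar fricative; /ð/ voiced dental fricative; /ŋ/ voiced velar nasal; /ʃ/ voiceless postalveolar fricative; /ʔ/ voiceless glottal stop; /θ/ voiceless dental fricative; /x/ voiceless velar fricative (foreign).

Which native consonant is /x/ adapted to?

ʃ

/ʃ/ is closest: same manner (fricative), place distance 2 (velar→postalveolar), same voicing; total 2. Next closest is /s/ at distance 3.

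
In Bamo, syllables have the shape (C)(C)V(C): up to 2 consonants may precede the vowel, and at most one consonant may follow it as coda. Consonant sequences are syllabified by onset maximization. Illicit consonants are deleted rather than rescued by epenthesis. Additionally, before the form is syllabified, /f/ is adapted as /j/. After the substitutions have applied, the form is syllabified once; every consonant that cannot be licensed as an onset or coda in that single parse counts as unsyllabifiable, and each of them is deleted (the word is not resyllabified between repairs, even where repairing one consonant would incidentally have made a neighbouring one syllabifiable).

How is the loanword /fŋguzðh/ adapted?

ŋguz

Substitution: /f/ → /j/, giving /jŋguzðh/.
Syllabifying with onset maximization leaves /j/, /ð/, /h/ stranded (at most one coda consonant is licensed; onsets may contain at most 2 consonants).
Each unlicensed consonant is deleted: /j/, /ð/, /h/.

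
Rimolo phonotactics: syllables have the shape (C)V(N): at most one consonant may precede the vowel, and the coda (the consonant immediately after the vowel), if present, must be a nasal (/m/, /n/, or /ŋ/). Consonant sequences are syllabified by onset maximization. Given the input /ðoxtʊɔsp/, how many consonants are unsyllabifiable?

3

Syllabifying with onset maximization leaves /x/, /s/, /p/ stranded (only a nasal (/m/, /n/, or /ŋ/) is licensed in coda position; onsets are limited to one consonant).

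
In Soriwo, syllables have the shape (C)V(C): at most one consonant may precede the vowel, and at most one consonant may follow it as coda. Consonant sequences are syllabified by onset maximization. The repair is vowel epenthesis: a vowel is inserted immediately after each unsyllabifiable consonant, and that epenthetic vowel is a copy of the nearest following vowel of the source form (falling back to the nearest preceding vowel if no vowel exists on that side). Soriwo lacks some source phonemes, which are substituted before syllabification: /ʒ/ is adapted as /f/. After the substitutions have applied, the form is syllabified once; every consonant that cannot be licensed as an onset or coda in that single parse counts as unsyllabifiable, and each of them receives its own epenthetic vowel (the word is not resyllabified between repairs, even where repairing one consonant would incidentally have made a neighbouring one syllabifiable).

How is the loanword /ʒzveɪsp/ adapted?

fezeveɪspɪ

Substitution: /ʒ/ → /f/, giving /fzveɪsp/.
Under (C)V(C), the unsyllabifiable consonants are /f/, /z/, /p/ (at most one coda consonant is licensed; onsets are limited to one consonant).
Each unlicensed consonant becomes the onset of a new syllable: /f/ → /fe/, /z/ → /ze/, /p/ → /pɪ/.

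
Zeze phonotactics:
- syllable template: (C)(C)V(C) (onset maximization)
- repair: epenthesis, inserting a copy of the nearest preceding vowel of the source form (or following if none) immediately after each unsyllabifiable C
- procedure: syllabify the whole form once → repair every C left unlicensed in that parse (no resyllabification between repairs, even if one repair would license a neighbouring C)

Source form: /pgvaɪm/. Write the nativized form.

The consonants /p/ cannot be parsed into a legal (C)(C)V(C) syllable (at most one coda consonant is licensed; onsets may contain at most 2 consonants).
Epenthesis after each stranded consonant: /p/ → /pa/.

pagvaɪm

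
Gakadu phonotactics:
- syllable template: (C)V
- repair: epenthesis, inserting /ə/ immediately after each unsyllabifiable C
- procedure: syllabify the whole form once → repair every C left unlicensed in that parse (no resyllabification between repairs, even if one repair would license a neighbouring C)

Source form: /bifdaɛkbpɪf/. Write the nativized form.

Syllabifying with onset maximization leaves /f/, /k/, /b/, /f/ stranded (no codas are permitted; onsets are limited to one consonant).
Epenthesis after each stranded consonant: /f/ → /fə/, /k/ → /kə/, /b/ → /bə/, /f/ → /fə/.

bifədaɛkəbəpɪfə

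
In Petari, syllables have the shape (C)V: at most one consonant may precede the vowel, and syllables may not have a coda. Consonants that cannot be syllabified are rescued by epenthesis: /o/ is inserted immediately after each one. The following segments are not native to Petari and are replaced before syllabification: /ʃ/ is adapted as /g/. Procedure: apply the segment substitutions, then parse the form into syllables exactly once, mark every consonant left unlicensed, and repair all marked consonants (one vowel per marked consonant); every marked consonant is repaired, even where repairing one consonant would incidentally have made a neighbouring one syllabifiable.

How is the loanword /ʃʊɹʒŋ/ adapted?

Substitution: /ʃ/ → /g/, giving /gʊɹʒŋ/.
The consonants /ɹ/, /ʒ/, /ŋ/ cannot be parsed into a legal (C)V syllable (no codas are permitted; onsets are limited to one consonant).
Epenthesis after each stranded consonant: /ɹ/ → /ɹo/, /ʒ/ → /ʒo/, /ŋ/ → /ŋo/.

gʊɹoʒoŋo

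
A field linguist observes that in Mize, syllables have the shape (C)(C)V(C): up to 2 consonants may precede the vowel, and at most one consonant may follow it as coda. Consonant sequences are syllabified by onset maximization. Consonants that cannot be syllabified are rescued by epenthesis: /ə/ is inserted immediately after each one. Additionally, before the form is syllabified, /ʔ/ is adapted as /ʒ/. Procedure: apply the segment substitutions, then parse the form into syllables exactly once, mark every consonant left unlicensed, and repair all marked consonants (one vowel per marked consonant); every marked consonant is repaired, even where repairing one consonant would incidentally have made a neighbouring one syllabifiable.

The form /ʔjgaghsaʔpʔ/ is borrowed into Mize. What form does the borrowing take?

ʒəjgaghsaʒpəʒə

Substitution: /ʔ/ → /ʒ/, giving /ʒjgaghsaʒpʒ/.
Syllabifying with onset maximization leaves /ʒ/, /p/, /ʒ/ stranded (at most one coda consonant is licensed; onsets may contain at most 2 consonants).
Epenthesis after each stranded consonant: /ʒ/ → /ʒə/, /p/ → /pə/, /ʒ/ → /ʒə/.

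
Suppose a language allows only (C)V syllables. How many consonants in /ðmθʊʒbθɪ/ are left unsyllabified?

The consonants /ð/, /m/, /ʒ/, /b/ cannot be parsed into a legal (C)V syllable (no codas are permitted; onsets are limited to one consonant).

4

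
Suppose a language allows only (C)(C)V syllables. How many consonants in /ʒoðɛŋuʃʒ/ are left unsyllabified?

The consonants /ʃ/, /ʒ/ cannot be parsed into a legal (C)(C)V syllable (no codas are permitted; onsets may contain at most 2 consonants).

2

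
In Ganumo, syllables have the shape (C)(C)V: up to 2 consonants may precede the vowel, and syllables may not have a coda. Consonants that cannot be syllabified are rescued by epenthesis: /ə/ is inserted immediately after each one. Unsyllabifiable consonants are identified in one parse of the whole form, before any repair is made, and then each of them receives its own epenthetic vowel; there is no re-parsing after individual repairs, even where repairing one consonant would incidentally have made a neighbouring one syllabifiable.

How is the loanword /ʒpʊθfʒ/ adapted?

The consonants /θ/, /f/, /ʒ/ cannot be parsed into a legal (C)(C)V syllable (no codas are permitted; onsets may contain at most 2 consonants).
Inserting the epenthetic vowel yields /θ/ → /θə/, /f/ → /fə/, /ʒ/ → /ʒə/.

ʒpʊθəfəʒə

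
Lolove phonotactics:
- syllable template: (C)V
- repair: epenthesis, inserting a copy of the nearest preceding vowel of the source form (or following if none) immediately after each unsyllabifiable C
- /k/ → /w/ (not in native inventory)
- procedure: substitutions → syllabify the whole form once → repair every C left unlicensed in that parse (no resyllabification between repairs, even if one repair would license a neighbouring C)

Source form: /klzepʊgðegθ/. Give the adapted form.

welezepʊgʊðegeθe

Substitution: /k/ → /w/, giving /wlzepʊgðegθ/.
Under (C)V, the unsyllabifiable consonants are /w/, /l/, /g/, /g/, /θ/ (no codas are permitted; onsets are limited to one consonant).
Epenthesis after each stranded consonant: /w/ → /we/, /l/ → /le/, /g/ → /gʊ/, /g/ → /ge/, /θ/ → /θe/.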